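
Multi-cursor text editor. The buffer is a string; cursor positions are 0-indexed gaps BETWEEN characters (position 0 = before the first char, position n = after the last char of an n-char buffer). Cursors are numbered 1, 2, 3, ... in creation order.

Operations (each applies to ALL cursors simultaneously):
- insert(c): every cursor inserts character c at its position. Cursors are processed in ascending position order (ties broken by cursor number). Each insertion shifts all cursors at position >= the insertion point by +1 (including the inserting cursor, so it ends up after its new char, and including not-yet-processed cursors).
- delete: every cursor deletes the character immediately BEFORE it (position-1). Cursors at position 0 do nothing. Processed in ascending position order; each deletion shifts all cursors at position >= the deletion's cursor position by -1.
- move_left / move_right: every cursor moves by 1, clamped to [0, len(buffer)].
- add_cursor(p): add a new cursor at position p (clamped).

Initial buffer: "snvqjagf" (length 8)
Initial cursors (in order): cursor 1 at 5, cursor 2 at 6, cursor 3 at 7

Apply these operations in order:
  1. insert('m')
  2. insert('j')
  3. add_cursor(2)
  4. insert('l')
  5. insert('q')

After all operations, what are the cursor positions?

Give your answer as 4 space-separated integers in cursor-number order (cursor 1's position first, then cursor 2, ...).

After op 1 (insert('m')): buffer="snvqjmamgmf" (len 11), cursors c1@6 c2@8 c3@10, authorship .....1.2.3.
After op 2 (insert('j')): buffer="snvqjmjamjgmjf" (len 14), cursors c1@7 c2@10 c3@13, authorship .....11.22.33.
After op 3 (add_cursor(2)): buffer="snvqjmjamjgmjf" (len 14), cursors c4@2 c1@7 c2@10 c3@13, authorship .....11.22.33.
After op 4 (insert('l')): buffer="snlvqjmjlamjlgmjlf" (len 18), cursors c4@3 c1@9 c2@13 c3@17, authorship ..4...111.222.333.
After op 5 (insert('q')): buffer="snlqvqjmjlqamjlqgmjlqf" (len 22), cursors c4@4 c1@11 c2@16 c3@21, authorship ..44...1111.2222.3333.

Answer: 11 16 21 4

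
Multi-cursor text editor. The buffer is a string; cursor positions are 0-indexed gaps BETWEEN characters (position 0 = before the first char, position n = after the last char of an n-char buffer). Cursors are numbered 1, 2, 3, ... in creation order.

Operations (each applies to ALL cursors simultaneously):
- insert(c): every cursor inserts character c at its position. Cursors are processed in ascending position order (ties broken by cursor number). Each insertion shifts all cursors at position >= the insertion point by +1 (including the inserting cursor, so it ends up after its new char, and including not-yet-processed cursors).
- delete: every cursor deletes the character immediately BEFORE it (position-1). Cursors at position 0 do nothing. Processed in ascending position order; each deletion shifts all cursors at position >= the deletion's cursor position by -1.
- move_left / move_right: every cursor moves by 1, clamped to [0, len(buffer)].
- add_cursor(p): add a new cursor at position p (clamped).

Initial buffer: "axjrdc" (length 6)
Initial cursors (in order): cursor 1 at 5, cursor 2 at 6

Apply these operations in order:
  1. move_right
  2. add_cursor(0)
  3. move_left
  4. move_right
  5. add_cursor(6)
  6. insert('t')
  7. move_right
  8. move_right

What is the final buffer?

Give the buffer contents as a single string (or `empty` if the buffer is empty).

Answer: atxjrdcttt

Derivation:
After op 1 (move_right): buffer="axjrdc" (len 6), cursors c1@6 c2@6, authorship ......
After op 2 (add_cursor(0)): buffer="axjrdc" (len 6), cursors c3@0 c1@6 c2@6, authorship ......
After op 3 (move_left): buffer="axjrdc" (len 6), cursors c3@0 c1@5 c2@5, authorship ......
After op 4 (move_right): buffer="axjrdc" (len 6), cursors c3@1 c1@6 c2@6, authorship ......
After op 5 (add_cursor(6)): buffer="axjrdc" (len 6), cursors c3@1 c1@6 c2@6 c4@6, authorship ......
After op 6 (insert('t')): buffer="atxjrdcttt" (len 10), cursors c3@2 c1@10 c2@10 c4@10, authorship .3.....124
After op 7 (move_right): buffer="atxjrdcttt" (len 10), cursors c3@3 c1@10 c2@10 c4@10, authorship .3.....124
After op 8 (move_right): buffer="atxjrdcttt" (len 10), cursors c3@4 c1@10 c2@10 c4@10, authorship .3.....124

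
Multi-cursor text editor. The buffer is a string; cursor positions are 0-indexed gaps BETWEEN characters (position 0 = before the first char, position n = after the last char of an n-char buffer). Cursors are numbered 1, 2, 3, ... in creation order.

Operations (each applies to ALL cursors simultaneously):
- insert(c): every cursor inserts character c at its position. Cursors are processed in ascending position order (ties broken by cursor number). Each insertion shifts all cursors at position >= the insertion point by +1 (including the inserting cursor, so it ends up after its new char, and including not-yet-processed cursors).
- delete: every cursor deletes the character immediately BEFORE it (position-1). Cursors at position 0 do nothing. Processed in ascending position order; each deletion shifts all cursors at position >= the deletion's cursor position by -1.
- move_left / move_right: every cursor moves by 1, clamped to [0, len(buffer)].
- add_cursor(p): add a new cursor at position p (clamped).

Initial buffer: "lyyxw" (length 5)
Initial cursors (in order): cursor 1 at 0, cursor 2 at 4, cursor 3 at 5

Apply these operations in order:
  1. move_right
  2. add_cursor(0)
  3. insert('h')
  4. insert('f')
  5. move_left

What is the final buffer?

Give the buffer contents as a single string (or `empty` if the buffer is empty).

Answer: hflhfyyxwhhff

Derivation:
After op 1 (move_right): buffer="lyyxw" (len 5), cursors c1@1 c2@5 c3@5, authorship .....
After op 2 (add_cursor(0)): buffer="lyyxw" (len 5), cursors c4@0 c1@1 c2@5 c3@5, authorship .....
After op 3 (insert('h')): buffer="hlhyyxwhh" (len 9), cursors c4@1 c1@3 c2@9 c3@9, authorship 4.1....23
After op 4 (insert('f')): buffer="hflhfyyxwhhff" (len 13), cursors c4@2 c1@5 c2@13 c3@13, authorship 44.11....2323
After op 5 (move_left): buffer="hflhfyyxwhhff" (len 13), cursors c4@1 c1@4 c2@12 c3@12, authorship 44.11....2323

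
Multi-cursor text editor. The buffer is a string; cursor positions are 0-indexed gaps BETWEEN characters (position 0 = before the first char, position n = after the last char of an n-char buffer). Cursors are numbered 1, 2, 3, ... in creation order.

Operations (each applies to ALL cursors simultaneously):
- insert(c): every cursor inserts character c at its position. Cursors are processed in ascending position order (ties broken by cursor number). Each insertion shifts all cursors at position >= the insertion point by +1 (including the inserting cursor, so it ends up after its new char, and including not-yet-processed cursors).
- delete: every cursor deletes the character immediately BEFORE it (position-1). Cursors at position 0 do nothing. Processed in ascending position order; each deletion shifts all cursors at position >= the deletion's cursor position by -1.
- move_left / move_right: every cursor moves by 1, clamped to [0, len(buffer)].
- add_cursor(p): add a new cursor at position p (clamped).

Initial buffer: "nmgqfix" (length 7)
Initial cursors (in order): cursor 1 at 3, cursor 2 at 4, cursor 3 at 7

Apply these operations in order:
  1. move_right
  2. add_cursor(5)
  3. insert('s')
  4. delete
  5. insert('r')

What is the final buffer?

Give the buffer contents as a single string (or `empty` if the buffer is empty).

Answer: nmgqrfrrixr

Derivation:
After op 1 (move_right): buffer="nmgqfix" (len 7), cursors c1@4 c2@5 c3@7, authorship .......
After op 2 (add_cursor(5)): buffer="nmgqfix" (len 7), cursors c1@4 c2@5 c4@5 c3@7, authorship .......
After op 3 (insert('s')): buffer="nmgqsfssixs" (len 11), cursors c1@5 c2@8 c4@8 c3@11, authorship ....1.24..3
After op 4 (delete): buffer="nmgqfix" (len 7), cursors c1@4 c2@5 c4@5 c3@7, authorship .......
After op 5 (insert('r')): buffer="nmgqrfrrixr" (len 11), cursors c1@5 c2@8 c4@8 c3@11, authorship ....1.24..3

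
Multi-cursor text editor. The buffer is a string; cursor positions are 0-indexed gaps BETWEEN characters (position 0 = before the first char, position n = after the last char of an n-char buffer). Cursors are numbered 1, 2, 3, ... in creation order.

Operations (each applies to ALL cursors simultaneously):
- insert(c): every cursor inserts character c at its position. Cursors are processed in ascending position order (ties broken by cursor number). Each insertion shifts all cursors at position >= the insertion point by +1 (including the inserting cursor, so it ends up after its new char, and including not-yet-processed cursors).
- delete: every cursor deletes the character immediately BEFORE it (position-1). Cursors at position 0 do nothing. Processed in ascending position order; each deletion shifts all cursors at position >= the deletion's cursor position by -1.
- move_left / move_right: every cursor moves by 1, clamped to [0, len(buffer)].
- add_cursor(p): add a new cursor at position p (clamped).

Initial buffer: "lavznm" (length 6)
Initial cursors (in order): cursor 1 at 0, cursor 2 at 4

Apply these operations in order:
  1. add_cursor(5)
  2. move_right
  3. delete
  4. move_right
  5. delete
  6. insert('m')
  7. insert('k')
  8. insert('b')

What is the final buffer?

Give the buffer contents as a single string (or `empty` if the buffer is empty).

After op 1 (add_cursor(5)): buffer="lavznm" (len 6), cursors c1@0 c2@4 c3@5, authorship ......
After op 2 (move_right): buffer="lavznm" (len 6), cursors c1@1 c2@5 c3@6, authorship ......
After op 3 (delete): buffer="avz" (len 3), cursors c1@0 c2@3 c3@3, authorship ...
After op 4 (move_right): buffer="avz" (len 3), cursors c1@1 c2@3 c3@3, authorship ...
After op 5 (delete): buffer="" (len 0), cursors c1@0 c2@0 c3@0, authorship 
After op 6 (insert('m')): buffer="mmm" (len 3), cursors c1@3 c2@3 c3@3, authorship 123
After op 7 (insert('k')): buffer="mmmkkk" (len 6), cursors c1@6 c2@6 c3@6, authorship 123123
After op 8 (insert('b')): buffer="mmmkkkbbb" (len 9), cursors c1@9 c2@9 c3@9, authorship 123123123

Answer: mmmkkkbbb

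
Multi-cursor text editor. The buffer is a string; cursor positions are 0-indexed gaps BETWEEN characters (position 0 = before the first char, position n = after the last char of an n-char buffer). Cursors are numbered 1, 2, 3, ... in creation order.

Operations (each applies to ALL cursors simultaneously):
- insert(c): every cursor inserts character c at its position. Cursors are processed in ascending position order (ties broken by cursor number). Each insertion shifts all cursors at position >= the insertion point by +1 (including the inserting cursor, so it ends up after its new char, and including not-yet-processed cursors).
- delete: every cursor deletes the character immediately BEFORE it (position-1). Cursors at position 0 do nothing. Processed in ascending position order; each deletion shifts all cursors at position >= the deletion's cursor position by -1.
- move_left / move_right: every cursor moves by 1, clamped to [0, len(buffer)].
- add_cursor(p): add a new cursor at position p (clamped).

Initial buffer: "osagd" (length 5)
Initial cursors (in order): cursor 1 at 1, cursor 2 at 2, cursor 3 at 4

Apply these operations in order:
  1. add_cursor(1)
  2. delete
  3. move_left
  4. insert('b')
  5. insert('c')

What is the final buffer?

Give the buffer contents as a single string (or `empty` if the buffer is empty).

After op 1 (add_cursor(1)): buffer="osagd" (len 5), cursors c1@1 c4@1 c2@2 c3@4, authorship .....
After op 2 (delete): buffer="ad" (len 2), cursors c1@0 c2@0 c4@0 c3@1, authorship ..
After op 3 (move_left): buffer="ad" (len 2), cursors c1@0 c2@0 c3@0 c4@0, authorship ..
After op 4 (insert('b')): buffer="bbbbad" (len 6), cursors c1@4 c2@4 c3@4 c4@4, authorship 1234..
After op 5 (insert('c')): buffer="bbbbccccad" (len 10), cursors c1@8 c2@8 c3@8 c4@8, authorship 12341234..

Answer: bbbbccccad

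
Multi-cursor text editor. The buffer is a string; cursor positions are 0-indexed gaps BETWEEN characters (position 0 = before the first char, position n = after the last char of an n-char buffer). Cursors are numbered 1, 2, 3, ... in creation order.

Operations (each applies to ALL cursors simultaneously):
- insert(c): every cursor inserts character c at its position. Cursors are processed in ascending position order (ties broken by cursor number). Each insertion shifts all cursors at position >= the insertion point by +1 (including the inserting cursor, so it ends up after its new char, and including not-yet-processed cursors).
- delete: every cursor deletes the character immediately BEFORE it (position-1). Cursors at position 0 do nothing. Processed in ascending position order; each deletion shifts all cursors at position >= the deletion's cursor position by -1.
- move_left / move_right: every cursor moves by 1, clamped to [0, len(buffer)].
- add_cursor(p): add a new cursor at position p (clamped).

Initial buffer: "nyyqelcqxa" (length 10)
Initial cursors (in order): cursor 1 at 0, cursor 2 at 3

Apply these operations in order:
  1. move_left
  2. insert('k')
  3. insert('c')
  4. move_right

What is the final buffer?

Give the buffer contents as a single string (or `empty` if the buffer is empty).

Answer: kcnykcyqelcqxa

Derivation:
After op 1 (move_left): buffer="nyyqelcqxa" (len 10), cursors c1@0 c2@2, authorship ..........
After op 2 (insert('k')): buffer="knykyqelcqxa" (len 12), cursors c1@1 c2@4, authorship 1..2........
After op 3 (insert('c')): buffer="kcnykcyqelcqxa" (len 14), cursors c1@2 c2@6, authorship 11..22........
After op 4 (move_right): buffer="kcnykcyqelcqxa" (len 14), cursors c1@3 c2@7, authorship 11..22........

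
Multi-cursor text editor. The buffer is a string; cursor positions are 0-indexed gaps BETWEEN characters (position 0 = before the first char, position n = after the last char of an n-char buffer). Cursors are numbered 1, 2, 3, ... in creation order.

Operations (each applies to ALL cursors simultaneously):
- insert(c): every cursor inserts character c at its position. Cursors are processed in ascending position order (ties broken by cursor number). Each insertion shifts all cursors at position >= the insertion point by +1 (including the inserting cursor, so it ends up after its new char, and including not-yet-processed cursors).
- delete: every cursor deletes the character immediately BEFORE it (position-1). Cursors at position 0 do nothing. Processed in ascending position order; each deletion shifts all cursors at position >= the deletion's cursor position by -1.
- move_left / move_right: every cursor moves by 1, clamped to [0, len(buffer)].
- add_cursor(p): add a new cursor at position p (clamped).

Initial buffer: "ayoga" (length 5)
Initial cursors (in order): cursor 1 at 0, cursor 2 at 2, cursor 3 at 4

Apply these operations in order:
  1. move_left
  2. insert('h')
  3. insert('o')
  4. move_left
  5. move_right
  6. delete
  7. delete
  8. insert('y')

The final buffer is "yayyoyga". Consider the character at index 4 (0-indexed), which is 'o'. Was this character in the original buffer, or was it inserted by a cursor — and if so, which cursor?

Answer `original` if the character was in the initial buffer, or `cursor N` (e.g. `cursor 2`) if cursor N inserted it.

Answer: original

Derivation:
After op 1 (move_left): buffer="ayoga" (len 5), cursors c1@0 c2@1 c3@3, authorship .....
After op 2 (insert('h')): buffer="hahyohga" (len 8), cursors c1@1 c2@3 c3@6, authorship 1.2..3..
After op 3 (insert('o')): buffer="hoahoyohoga" (len 11), cursors c1@2 c2@5 c3@9, authorship 11.22..33..
After op 4 (move_left): buffer="hoahoyohoga" (len 11), cursors c1@1 c2@4 c3@8, authorship 11.22..33..
After op 5 (move_right): buffer="hoahoyohoga" (len 11), cursors c1@2 c2@5 c3@9, authorship 11.22..33..
After op 6 (delete): buffer="hahyohga" (len 8), cursors c1@1 c2@3 c3@6, authorship 1.2..3..
After op 7 (delete): buffer="ayoga" (len 5), cursors c1@0 c2@1 c3@3, authorship .....
After op 8 (insert('y')): buffer="yayyoyga" (len 8), cursors c1@1 c2@3 c3@6, authorship 1.2..3..
Authorship (.=original, N=cursor N): 1 . 2 . . 3 . .
Index 4: author = original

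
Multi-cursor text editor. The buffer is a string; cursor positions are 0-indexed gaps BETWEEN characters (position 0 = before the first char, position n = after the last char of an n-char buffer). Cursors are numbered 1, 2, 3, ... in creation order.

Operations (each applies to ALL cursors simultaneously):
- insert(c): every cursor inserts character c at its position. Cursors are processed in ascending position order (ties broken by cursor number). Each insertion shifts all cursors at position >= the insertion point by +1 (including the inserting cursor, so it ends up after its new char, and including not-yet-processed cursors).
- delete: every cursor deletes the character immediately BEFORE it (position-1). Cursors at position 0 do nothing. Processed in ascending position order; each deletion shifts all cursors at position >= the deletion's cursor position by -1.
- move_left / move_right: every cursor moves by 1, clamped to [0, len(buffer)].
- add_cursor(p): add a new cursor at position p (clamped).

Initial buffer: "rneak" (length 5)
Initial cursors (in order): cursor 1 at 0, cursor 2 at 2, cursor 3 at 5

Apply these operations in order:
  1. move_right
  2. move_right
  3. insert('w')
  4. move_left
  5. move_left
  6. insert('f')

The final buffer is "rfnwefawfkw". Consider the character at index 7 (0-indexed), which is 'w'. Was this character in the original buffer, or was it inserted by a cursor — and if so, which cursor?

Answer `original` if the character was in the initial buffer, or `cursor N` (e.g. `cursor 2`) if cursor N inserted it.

After op 1 (move_right): buffer="rneak" (len 5), cursors c1@1 c2@3 c3@5, authorship .....
After op 2 (move_right): buffer="rneak" (len 5), cursors c1@2 c2@4 c3@5, authorship .....
After op 3 (insert('w')): buffer="rnweawkw" (len 8), cursors c1@3 c2@6 c3@8, authorship ..1..2.3
After op 4 (move_left): buffer="rnweawkw" (len 8), cursors c1@2 c2@5 c3@7, authorship ..1..2.3
After op 5 (move_left): buffer="rnweawkw" (len 8), cursors c1@1 c2@4 c3@6, authorship ..1..2.3
After op 6 (insert('f')): buffer="rfnwefawfkw" (len 11), cursors c1@2 c2@6 c3@9, authorship .1.1.2.23.3
Authorship (.=original, N=cursor N): . 1 . 1 . 2 . 2 3 . 3
Index 7: author = 2

Answer: cursor 2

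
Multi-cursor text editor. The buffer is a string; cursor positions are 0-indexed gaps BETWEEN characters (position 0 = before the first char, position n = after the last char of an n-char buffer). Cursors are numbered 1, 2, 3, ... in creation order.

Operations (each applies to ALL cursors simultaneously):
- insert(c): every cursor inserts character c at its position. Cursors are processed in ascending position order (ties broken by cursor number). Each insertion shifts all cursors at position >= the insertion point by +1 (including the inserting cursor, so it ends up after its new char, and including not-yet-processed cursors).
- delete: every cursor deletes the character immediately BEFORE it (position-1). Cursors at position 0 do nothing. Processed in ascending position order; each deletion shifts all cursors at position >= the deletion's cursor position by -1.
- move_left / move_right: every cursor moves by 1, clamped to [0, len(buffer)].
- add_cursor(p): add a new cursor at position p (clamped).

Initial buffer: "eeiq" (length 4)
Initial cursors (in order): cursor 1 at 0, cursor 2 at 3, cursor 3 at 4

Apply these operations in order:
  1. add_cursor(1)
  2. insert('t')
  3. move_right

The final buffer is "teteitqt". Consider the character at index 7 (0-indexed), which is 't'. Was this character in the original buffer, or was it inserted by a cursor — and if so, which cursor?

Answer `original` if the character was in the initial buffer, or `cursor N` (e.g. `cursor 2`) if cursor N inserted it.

Answer: cursor 3

Derivation:
After op 1 (add_cursor(1)): buffer="eeiq" (len 4), cursors c1@0 c4@1 c2@3 c3@4, authorship ....
After op 2 (insert('t')): buffer="teteitqt" (len 8), cursors c1@1 c4@3 c2@6 c3@8, authorship 1.4..2.3
After op 3 (move_right): buffer="teteitqt" (len 8), cursors c1@2 c4@4 c2@7 c3@8, authorship 1.4..2.3
Authorship (.=original, N=cursor N): 1 . 4 . . 2 . 3
Index 7: author = 3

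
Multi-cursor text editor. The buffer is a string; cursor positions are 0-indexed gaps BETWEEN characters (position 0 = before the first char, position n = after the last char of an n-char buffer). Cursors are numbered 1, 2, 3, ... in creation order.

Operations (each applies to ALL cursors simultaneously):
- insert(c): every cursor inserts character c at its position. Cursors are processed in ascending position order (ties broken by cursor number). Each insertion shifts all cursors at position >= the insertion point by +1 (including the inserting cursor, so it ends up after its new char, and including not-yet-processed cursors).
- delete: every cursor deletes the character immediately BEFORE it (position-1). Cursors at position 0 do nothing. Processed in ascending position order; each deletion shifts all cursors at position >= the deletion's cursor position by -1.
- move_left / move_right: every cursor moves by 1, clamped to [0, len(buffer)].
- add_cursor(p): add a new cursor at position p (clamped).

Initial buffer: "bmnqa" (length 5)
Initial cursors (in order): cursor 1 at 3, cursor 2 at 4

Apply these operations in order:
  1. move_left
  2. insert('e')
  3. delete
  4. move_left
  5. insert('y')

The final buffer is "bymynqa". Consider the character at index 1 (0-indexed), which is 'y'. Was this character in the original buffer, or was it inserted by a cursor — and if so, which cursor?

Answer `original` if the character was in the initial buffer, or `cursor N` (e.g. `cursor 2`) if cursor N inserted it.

Answer: cursor 1

Derivation:
After op 1 (move_left): buffer="bmnqa" (len 5), cursors c1@2 c2@3, authorship .....
After op 2 (insert('e')): buffer="bmeneqa" (len 7), cursors c1@3 c2@5, authorship ..1.2..
After op 3 (delete): buffer="bmnqa" (len 5), cursors c1@2 c2@3, authorship .....
After op 4 (move_left): buffer="bmnqa" (len 5), cursors c1@1 c2@2, authorship .....
After op 5 (insert('y')): buffer="bymynqa" (len 7), cursors c1@2 c2@4, authorship .1.2...
Authorship (.=original, N=cursor N): . 1 . 2 . . .
Index 1: author = 1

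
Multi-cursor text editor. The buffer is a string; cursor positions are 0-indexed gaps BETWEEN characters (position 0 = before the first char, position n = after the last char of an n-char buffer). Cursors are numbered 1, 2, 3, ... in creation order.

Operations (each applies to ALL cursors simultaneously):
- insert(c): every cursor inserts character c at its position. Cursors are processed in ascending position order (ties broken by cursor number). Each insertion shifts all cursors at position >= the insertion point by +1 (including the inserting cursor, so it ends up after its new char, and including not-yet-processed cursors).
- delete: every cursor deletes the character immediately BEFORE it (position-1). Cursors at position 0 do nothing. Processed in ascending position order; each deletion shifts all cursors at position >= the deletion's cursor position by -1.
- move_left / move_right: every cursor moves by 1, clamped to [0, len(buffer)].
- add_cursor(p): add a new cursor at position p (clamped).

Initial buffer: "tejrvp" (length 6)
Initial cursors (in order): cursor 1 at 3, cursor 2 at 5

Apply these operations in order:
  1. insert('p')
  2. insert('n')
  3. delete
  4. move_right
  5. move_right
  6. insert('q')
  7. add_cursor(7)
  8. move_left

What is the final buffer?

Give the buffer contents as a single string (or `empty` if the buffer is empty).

After op 1 (insert('p')): buffer="tejprvpp" (len 8), cursors c1@4 c2@7, authorship ...1..2.
After op 2 (insert('n')): buffer="tejpnrvpnp" (len 10), cursors c1@5 c2@9, authorship ...11..22.
After op 3 (delete): buffer="tejprvpp" (len 8), cursors c1@4 c2@7, authorship ...1..2.
After op 4 (move_right): buffer="tejprvpp" (len 8), cursors c1@5 c2@8, authorship ...1..2.
After op 5 (move_right): buffer="tejprvpp" (len 8), cursors c1@6 c2@8, authorship ...1..2.
After op 6 (insert('q')): buffer="tejprvqppq" (len 10), cursors c1@7 c2@10, authorship ...1..12.2
After op 7 (add_cursor(7)): buffer="tejprvqppq" (len 10), cursors c1@7 c3@7 c2@10, authorship ...1..12.2
After op 8 (move_left): buffer="tejprvqppq" (len 10), cursors c1@6 c3@6 c2@9, authorship ...1..12.2

Answer: tejprvqppq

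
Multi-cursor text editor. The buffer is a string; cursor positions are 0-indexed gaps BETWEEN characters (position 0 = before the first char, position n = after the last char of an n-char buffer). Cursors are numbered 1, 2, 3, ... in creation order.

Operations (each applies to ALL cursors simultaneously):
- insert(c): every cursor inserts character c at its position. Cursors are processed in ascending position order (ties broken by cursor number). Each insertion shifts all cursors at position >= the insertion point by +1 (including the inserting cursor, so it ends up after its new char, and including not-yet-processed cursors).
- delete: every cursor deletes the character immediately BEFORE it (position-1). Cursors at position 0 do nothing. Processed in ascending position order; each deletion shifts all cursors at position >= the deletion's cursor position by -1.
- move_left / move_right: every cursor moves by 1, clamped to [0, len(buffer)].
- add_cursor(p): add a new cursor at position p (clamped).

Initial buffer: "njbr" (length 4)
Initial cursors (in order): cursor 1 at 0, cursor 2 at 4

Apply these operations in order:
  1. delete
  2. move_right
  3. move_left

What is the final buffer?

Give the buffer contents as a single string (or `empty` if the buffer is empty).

After op 1 (delete): buffer="njb" (len 3), cursors c1@0 c2@3, authorship ...
After op 2 (move_right): buffer="njb" (len 3), cursors c1@1 c2@3, authorship ...
After op 3 (move_left): buffer="njb" (len 3), cursors c1@0 c2@2, authorship ...

Answer: njb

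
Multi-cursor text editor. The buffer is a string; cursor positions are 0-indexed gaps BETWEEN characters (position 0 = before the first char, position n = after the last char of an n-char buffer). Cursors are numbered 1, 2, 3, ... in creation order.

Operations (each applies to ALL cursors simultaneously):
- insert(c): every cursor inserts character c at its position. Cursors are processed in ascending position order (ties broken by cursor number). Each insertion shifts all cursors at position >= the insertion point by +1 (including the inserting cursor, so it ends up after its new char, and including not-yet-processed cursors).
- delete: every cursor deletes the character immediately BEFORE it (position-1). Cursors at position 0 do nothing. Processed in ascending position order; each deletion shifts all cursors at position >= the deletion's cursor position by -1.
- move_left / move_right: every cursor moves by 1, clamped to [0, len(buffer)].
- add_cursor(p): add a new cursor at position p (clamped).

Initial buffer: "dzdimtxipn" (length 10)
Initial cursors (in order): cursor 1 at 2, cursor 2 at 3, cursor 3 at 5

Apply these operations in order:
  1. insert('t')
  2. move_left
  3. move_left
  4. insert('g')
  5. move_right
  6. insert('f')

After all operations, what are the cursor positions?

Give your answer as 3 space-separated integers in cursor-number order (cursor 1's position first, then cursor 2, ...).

Answer: 4 8 13

Derivation:
After op 1 (insert('t')): buffer="dztdtimttxipn" (len 13), cursors c1@3 c2@5 c3@8, authorship ..1.2..3.....
After op 2 (move_left): buffer="dztdtimttxipn" (len 13), cursors c1@2 c2@4 c3@7, authorship ..1.2..3.....
After op 3 (move_left): buffer="dztdtimttxipn" (len 13), cursors c1@1 c2@3 c3@6, authorship ..1.2..3.....
After op 4 (insert('g')): buffer="dgztgdtigmttxipn" (len 16), cursors c1@2 c2@5 c3@9, authorship .1.12.2.3.3.....
After op 5 (move_right): buffer="dgztgdtigmttxipn" (len 16), cursors c1@3 c2@6 c3@10, authorship .1.12.2.3.3.....
After op 6 (insert('f')): buffer="dgzftgdftigmfttxipn" (len 19), cursors c1@4 c2@8 c3@13, authorship .1.112.22.3.33.....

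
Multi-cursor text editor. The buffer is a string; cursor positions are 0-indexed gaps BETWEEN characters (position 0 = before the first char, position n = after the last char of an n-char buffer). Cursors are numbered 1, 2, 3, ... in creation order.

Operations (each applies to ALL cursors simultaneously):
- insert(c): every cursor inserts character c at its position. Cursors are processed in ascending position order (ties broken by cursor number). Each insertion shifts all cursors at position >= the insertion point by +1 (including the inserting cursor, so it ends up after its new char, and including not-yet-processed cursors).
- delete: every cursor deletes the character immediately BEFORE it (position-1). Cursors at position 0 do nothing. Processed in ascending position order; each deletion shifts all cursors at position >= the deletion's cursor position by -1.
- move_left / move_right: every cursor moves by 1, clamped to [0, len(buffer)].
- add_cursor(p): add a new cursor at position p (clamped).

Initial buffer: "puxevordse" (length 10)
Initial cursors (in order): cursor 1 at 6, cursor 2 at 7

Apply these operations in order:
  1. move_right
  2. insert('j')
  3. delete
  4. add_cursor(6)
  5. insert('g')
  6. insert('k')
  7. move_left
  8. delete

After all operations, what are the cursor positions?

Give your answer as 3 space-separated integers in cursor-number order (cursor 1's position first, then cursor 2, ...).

After op 1 (move_right): buffer="puxevordse" (len 10), cursors c1@7 c2@8, authorship ..........
After op 2 (insert('j')): buffer="puxevorjdjse" (len 12), cursors c1@8 c2@10, authorship .......1.2..
After op 3 (delete): buffer="puxevordse" (len 10), cursors c1@7 c2@8, authorship ..........
After op 4 (add_cursor(6)): buffer="puxevordse" (len 10), cursors c3@6 c1@7 c2@8, authorship ..........
After op 5 (insert('g')): buffer="puxevogrgdgse" (len 13), cursors c3@7 c1@9 c2@11, authorship ......3.1.2..
After op 6 (insert('k')): buffer="puxevogkrgkdgkse" (len 16), cursors c3@8 c1@11 c2@14, authorship ......33.11.22..
After op 7 (move_left): buffer="puxevogkrgkdgkse" (len 16), cursors c3@7 c1@10 c2@13, authorship ......33.11.22..
After op 8 (delete): buffer="puxevokrkdkse" (len 13), cursors c3@6 c1@8 c2@10, authorship ......3.1.2..

Answer: 8 10 6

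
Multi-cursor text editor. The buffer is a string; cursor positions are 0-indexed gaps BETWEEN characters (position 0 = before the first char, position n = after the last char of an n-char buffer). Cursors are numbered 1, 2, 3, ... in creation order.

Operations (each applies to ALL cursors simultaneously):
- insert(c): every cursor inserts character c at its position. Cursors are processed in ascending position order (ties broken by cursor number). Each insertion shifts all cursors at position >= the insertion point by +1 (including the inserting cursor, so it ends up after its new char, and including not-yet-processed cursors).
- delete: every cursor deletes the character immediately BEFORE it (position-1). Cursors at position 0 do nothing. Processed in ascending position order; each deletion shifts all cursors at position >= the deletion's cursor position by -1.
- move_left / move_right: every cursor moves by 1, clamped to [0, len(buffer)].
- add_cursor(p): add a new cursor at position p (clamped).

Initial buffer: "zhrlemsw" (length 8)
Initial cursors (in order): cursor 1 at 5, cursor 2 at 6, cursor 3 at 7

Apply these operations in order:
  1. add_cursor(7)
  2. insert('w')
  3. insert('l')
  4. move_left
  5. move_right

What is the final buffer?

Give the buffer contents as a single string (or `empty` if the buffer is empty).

Answer: zhrlewlmwlswwllw

Derivation:
After op 1 (add_cursor(7)): buffer="zhrlemsw" (len 8), cursors c1@5 c2@6 c3@7 c4@7, authorship ........
After op 2 (insert('w')): buffer="zhrlewmwswww" (len 12), cursors c1@6 c2@8 c3@11 c4@11, authorship .....1.2.34.
After op 3 (insert('l')): buffer="zhrlewlmwlswwllw" (len 16), cursors c1@7 c2@10 c3@15 c4@15, authorship .....11.22.3434.
After op 4 (move_left): buffer="zhrlewlmwlswwllw" (len 16), cursors c1@6 c2@9 c3@14 c4@14, authorship .....11.22.3434.
After op 5 (move_right): buffer="zhrlewlmwlswwllw" (len 16), cursors c1@7 c2@10 c3@15 c4@15, authorship .....11.22.3434.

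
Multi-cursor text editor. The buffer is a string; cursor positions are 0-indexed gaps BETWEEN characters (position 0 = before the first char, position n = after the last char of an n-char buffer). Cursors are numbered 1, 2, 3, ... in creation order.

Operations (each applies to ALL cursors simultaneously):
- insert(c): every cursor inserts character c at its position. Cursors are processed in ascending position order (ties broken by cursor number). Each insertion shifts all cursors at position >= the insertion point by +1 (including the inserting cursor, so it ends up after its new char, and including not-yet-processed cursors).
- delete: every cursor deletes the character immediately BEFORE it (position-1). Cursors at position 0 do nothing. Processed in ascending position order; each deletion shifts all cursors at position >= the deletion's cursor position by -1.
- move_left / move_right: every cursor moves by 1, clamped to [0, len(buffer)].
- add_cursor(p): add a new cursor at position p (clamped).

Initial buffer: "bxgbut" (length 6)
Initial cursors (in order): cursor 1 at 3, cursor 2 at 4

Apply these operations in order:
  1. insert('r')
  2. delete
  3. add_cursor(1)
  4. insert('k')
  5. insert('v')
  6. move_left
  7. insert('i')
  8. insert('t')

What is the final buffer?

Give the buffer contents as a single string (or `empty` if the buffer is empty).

After op 1 (insert('r')): buffer="bxgrbrut" (len 8), cursors c1@4 c2@6, authorship ...1.2..
After op 2 (delete): buffer="bxgbut" (len 6), cursors c1@3 c2@4, authorship ......
After op 3 (add_cursor(1)): buffer="bxgbut" (len 6), cursors c3@1 c1@3 c2@4, authorship ......
After op 4 (insert('k')): buffer="bkxgkbkut" (len 9), cursors c3@2 c1@5 c2@7, authorship .3..1.2..
After op 5 (insert('v')): buffer="bkvxgkvbkvut" (len 12), cursors c3@3 c1@7 c2@10, authorship .33..11.22..
After op 6 (move_left): buffer="bkvxgkvbkvut" (len 12), cursors c3@2 c1@6 c2@9, authorship .33..11.22..
After op 7 (insert('i')): buffer="bkivxgkivbkivut" (len 15), cursors c3@3 c1@8 c2@12, authorship .333..111.222..
After op 8 (insert('t')): buffer="bkitvxgkitvbkitvut" (len 18), cursors c3@4 c1@10 c2@15, authorship .3333..1111.2222..

Answer: bkitvxgkitvbkitvut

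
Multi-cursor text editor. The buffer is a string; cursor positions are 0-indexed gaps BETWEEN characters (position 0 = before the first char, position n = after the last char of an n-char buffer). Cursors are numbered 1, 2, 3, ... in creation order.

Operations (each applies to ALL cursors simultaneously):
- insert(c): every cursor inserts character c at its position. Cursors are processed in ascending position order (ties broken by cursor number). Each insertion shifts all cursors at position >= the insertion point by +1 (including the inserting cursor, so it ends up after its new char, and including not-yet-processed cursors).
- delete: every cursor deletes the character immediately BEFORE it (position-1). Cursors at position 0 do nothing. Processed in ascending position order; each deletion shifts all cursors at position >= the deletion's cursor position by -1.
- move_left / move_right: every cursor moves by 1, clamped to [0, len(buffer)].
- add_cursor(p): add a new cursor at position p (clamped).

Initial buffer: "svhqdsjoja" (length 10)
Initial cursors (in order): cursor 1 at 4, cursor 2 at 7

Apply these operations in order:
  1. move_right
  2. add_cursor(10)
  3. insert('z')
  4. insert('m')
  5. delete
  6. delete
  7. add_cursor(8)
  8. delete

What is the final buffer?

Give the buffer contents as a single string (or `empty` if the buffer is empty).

After op 1 (move_right): buffer="svhqdsjoja" (len 10), cursors c1@5 c2@8, authorship ..........
After op 2 (add_cursor(10)): buffer="svhqdsjoja" (len 10), cursors c1@5 c2@8 c3@10, authorship ..........
After op 3 (insert('z')): buffer="svhqdzsjozjaz" (len 13), cursors c1@6 c2@10 c3@13, authorship .....1...2..3
After op 4 (insert('m')): buffer="svhqdzmsjozmjazm" (len 16), cursors c1@7 c2@12 c3@16, authorship .....11...22..33
After op 5 (delete): buffer="svhqdzsjozjaz" (len 13), cursors c1@6 c2@10 c3@13, authorship .....1...2..3
After op 6 (delete): buffer="svhqdsjoja" (len 10), cursors c1@5 c2@8 c3@10, authorship ..........
After op 7 (add_cursor(8)): buffer="svhqdsjoja" (len 10), cursors c1@5 c2@8 c4@8 c3@10, authorship ..........
After op 8 (delete): buffer="svhqsj" (len 6), cursors c1@4 c2@5 c4@5 c3@6, authorship ......

Answer: svhqsj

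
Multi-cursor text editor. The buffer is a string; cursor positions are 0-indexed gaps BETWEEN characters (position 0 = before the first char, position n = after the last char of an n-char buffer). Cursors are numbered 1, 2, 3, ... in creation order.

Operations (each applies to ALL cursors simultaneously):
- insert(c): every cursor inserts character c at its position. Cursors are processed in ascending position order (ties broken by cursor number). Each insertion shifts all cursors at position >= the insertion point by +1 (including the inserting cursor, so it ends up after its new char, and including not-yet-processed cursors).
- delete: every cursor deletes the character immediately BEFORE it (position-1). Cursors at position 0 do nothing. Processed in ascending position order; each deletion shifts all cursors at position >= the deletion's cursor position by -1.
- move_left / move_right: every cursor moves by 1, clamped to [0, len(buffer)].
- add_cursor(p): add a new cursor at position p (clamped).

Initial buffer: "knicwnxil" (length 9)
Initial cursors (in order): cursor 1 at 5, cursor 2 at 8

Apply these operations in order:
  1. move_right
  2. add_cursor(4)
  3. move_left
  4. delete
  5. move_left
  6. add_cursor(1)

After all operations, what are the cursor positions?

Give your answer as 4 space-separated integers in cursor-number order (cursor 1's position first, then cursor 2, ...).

After op 1 (move_right): buffer="knicwnxil" (len 9), cursors c1@6 c2@9, authorship .........
After op 2 (add_cursor(4)): buffer="knicwnxil" (len 9), cursors c3@4 c1@6 c2@9, authorship .........
After op 3 (move_left): buffer="knicwnxil" (len 9), cursors c3@3 c1@5 c2@8, authorship .........
After op 4 (delete): buffer="kncnxl" (len 6), cursors c3@2 c1@3 c2@5, authorship ......
After op 5 (move_left): buffer="kncnxl" (len 6), cursors c3@1 c1@2 c2@4, authorship ......
After op 6 (add_cursor(1)): buffer="kncnxl" (len 6), cursors c3@1 c4@1 c1@2 c2@4, authorship ......

Answer: 2 4 1 1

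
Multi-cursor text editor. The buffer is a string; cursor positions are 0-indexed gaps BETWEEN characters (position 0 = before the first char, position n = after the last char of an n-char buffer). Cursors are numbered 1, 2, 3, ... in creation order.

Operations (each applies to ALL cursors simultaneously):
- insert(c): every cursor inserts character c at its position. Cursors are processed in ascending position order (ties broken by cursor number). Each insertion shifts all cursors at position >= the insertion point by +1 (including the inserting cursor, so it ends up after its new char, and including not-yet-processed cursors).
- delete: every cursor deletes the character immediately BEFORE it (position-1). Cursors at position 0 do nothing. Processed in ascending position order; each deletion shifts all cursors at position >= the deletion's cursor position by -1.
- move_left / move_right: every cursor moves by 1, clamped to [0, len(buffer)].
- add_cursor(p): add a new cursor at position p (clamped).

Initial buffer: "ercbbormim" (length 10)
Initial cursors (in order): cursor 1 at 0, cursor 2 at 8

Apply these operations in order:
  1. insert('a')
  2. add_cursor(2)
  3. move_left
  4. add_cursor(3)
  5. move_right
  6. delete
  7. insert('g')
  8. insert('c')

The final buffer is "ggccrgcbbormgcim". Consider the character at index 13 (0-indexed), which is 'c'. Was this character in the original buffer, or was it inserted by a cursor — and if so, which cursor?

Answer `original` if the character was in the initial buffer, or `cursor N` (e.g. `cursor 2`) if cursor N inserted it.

Answer: cursor 2

Derivation:
After op 1 (insert('a')): buffer="aercbbormaim" (len 12), cursors c1@1 c2@10, authorship 1........2..
After op 2 (add_cursor(2)): buffer="aercbbormaim" (len 12), cursors c1@1 c3@2 c2@10, authorship 1........2..
After op 3 (move_left): buffer="aercbbormaim" (len 12), cursors c1@0 c3@1 c2@9, authorship 1........2..
After op 4 (add_cursor(3)): buffer="aercbbormaim" (len 12), cursors c1@0 c3@1 c4@3 c2@9, authorship 1........2..
After op 5 (move_right): buffer="aercbbormaim" (len 12), cursors c1@1 c3@2 c4@4 c2@10, authorship 1........2..
After op 6 (delete): buffer="rbbormim" (len 8), cursors c1@0 c3@0 c4@1 c2@6, authorship ........
After op 7 (insert('g')): buffer="ggrgbbormgim" (len 12), cursors c1@2 c3@2 c4@4 c2@10, authorship 13.4.....2..
After op 8 (insert('c')): buffer="ggccrgcbbormgcim" (len 16), cursors c1@4 c3@4 c4@7 c2@14, authorship 1313.44.....22..
Authorship (.=original, N=cursor N): 1 3 1 3 . 4 4 . . . . . 2 2 . .
Index 13: author = 2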